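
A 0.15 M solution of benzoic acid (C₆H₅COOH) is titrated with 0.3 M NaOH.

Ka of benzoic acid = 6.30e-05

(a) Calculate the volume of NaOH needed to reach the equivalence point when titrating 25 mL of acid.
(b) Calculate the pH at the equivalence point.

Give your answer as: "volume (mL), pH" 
V = 12.5 mL, pH = 8.60

(a) At equivalence: moles acid = moles base.
moles acid = 0.15 × 0.025 = 0.00375 mol; V_NaOH = 0.00375/0.3 = 0.0125 L = 12.5 mL.
(b) At equivalence, all acid → conjugate base A⁻ at [A⁻] = 0.00375/0.0375 = 0.1 M.
Kb = Kw/Ka = 1.0e-14/6.30e-05 = 1.587e-10; [OH⁻] = √(Kb·[A⁻]) = 3.984e-06; pOH = 5.40; pH = 14 − pOH = 8.60.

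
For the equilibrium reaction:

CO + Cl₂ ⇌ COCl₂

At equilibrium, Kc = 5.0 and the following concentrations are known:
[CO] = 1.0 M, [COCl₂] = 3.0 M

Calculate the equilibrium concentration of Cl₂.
[Cl₂] = 0.6000 M

Kc = ([COCl₂]) / ([CO] × [Cl₂]) = 5.0
[Cl₂]^1 = (product terms)/(Kc · other reactant terms) = 3 / (5.0 · 1) = 0.6
[Cl₂] = 0.6000 M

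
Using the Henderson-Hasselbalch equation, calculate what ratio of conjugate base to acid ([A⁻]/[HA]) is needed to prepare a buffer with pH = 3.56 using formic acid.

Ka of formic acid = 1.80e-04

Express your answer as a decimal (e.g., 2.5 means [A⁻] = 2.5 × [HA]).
[A⁻]/[HA] = 0.654

pKa = −log(1.80e-04) = 3.7447. pH = pKa + log([A⁻]/[HA]). 3.56 = 3.7447 + log(ratio). log(ratio) = 3.56 − 3.7447 = -0.1847. ratio = 10^(-0.1847) = 0.654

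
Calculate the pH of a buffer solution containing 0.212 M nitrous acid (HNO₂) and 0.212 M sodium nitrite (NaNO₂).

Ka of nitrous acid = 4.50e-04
pH = 3.35

pKa = -log(4.50e-04) = 3.35. pH = pKa + log([A⁻]/[HA]) = 3.35 + log(0.212/0.212)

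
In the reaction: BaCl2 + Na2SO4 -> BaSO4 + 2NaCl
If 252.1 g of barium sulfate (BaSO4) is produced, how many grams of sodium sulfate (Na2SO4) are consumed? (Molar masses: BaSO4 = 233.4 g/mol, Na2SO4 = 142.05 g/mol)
Moles of BaSO4 = 252.1 g ÷ 233.4 g/mol = 1.08012 mol
Mole ratio: 1 mol Na2SO4 / 1 mol BaSO4
Moles of Na2SO4 = 1.08012 × (1/1) = 1.08012 mol
Mass of Na2SO4 = 1.08012 mol × 142.05 g/mol = 153.4 g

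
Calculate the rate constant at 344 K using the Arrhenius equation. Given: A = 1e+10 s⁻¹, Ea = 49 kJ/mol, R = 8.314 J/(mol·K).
3.63e+02 s⁻¹

k = A·exp(-Ea/(R·T)) = 1e+10·exp(-49000/(8.314·344)) = 1e+10·exp(-17.1328) = 1e+10·3.6252e-08 = 3.63e+02 s⁻¹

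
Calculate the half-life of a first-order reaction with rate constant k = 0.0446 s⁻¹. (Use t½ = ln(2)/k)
15.54 s

t½ = ln(2)/k = 0.6931/0.0446 = 15.54 s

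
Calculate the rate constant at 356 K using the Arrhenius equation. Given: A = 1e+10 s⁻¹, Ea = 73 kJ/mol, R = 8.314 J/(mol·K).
1.94e-01 s⁻¹

k = A·exp(-Ea/(R·T)) = 1e+10·exp(-73000/(8.314·356)) = 1e+10·exp(-24.6640) = 1e+10·1.9435e-11 = 1.94e-01 s⁻¹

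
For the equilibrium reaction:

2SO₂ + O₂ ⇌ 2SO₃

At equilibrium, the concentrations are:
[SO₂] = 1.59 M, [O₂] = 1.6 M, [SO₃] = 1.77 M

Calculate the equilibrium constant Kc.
K_c = 0.7745

Kc = ([SO₃]^2) / ([SO₂]^2 × [O₂])
   = ((1.77)^2) / ((1.59)^2·(1.6))
   = 3.1329 / 4.045 = 0.7745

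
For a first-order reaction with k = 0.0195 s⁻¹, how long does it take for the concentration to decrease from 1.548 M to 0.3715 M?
73.19 s

From ln[A] = ln[A]₀ - k·t: t = ln([A]₀/[A])/k = ln(1.548/0.3715)/0.0195 = ln(4.1669)/0.0195 = 1.4272/0.0195 = 73.19 s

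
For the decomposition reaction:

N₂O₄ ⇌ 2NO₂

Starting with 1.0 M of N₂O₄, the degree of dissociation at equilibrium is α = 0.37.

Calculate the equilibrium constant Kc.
K_c = 0.8692

x = α·[A]₀ = 0.37 × 1.0 = 0.37 M dissociated.
At eq: [N₂O₄] = 1.0 − 0.37 = 0.63 M; [NO₂] = 2x = 0.74 M.
Kc = [NO₂]²/[N₂O₄] = (0.74)²/0.63 = 0.8692.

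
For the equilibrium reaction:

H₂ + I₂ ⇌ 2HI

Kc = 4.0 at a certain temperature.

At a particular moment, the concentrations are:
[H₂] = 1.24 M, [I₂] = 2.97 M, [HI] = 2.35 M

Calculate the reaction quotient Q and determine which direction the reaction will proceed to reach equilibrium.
Q = 1.500, Q < K, reaction proceeds forward (toward products)

Q = ([HI]^2) / ([H₂] × [I₂])
  = ((2.35)^2) / ((1.24)·(2.97)) = 5.5225/3.6828 = 1.5
Since Q = 1.5 < Kc = 4.0, the reaction proceeds forward (toward products) to reach equilibrium.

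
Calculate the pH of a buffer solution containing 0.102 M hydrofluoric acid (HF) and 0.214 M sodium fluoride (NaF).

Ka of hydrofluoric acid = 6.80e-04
pH = 3.49

pKa = -log(6.80e-04) = 3.17. pH = pKa + log([A⁻]/[HA]) = 3.17 + log(0.214/0.102)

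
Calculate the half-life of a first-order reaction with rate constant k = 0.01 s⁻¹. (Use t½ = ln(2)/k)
69.31 s

t½ = ln(2)/k = 0.6931/0.01 = 69.31 s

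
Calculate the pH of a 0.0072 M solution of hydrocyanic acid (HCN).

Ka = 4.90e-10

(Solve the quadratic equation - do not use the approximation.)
pH = 5.73

x² + Ka×x - Ka×C = 0. Using quadratic formula: [H⁺] = 1.8781e-06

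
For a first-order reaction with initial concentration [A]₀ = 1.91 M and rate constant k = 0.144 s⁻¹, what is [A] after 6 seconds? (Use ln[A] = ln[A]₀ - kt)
0.8050 M

ln[A] = ln[A]₀ - k·t = ln(1.91) - (0.144)·(6) = 0.6471 - 0.8640 = -0.2169
[A] = e^(-0.2169) = 0.8050 M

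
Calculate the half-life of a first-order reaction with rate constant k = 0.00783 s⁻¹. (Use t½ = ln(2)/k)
88.52 s

t½ = ln(2)/k = 0.6931/0.00783 = 88.52 s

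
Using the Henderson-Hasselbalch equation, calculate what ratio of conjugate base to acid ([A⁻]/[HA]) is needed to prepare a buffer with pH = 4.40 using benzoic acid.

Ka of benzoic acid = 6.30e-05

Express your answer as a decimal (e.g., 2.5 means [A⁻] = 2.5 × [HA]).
[A⁻]/[HA] = 1.582

pKa = −log(6.30e-05) = 4.2007. pH = pKa + log([A⁻]/[HA]). 4.40 = 4.2007 + log(ratio). log(ratio) = 4.40 − 4.2007 = 0.1993. ratio = 10^(0.1993) = 1.582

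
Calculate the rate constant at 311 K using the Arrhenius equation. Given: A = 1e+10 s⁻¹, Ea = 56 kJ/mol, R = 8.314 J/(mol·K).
3.93e+00 s⁻¹

k = A·exp(-Ea/(R·T)) = 1e+10·exp(-56000/(8.314·311)) = 1e+10·exp(-21.6580) = 1e+10·3.9270e-10 = 3.93e+00 s⁻¹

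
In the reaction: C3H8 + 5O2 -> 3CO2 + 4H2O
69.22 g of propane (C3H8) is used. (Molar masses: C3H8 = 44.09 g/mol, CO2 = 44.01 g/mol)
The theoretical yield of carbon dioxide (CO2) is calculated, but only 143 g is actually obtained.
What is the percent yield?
Moles of C3H8 = 69.22 g ÷ 44.09 g/mol = 1.56997 mol
Mole ratio: 3 mol CO2 / 1 mol C3H8
Moles of CO2 = 1.56997 × (3/1) = 4.70991 mol
Theoretical yield = 4.70991 mol × 44.01 g/mol = 207.28 g
Actual yield = 143 g
Percent yield = (143 / 207.28) × 100% = 69.0%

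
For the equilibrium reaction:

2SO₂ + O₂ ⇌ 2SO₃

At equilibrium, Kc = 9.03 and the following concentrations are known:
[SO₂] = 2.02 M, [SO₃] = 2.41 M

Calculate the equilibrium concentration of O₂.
[O₂] = 0.1576 M

Kc = ([SO₃]^2) / ([SO₂]^2 × [O₂]) = 9.03
[O₂]^1 = (product terms)/(Kc · other reactant terms) = 5.8081 / (9.03 · 4.0804) = 0.15763
[O₂] = 0.1576 M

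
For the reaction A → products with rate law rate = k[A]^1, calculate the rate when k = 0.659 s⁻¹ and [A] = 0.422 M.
0.2781 M/s

rate = k·[A]^1 = 0.659·(0.422)^1 = 0.659·0.422 = 0.2781 M/s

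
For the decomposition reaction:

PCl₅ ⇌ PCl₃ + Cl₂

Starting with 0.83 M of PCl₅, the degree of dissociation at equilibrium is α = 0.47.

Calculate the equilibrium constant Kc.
K_c = 0.3459

x = α·[A]₀ = 0.47 × 0.83 = 0.3901 M dissociated.
At eq: [PCl₅] = 0.83 − 0.3901 = 0.4399 M; [PCl₃] = [Cl₂] = x = 0.3901 M.
Kc = [PCl₃][Cl₂]/[PCl₅] = (0.3901)²/0.4399 = 0.3459.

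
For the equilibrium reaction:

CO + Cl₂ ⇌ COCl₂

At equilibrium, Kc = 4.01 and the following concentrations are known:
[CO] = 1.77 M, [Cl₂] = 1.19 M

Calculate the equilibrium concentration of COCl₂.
[COCl₂] = 8.4463 M

Kc = ([COCl₂]) / ([CO] × [Cl₂]) = 4.01
[COCl₂]^1 = Kc · (reactant terms)/(other product terms) = 4.01 · 2.1063 / 1 = 8.4463
[COCl₂] = 8.4463 M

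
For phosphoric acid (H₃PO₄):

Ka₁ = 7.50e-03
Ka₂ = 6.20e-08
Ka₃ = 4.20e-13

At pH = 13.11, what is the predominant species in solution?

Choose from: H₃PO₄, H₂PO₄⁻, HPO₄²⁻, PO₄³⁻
PO₄³⁻

pKa1 = 2.12, pKa2 = 7.21, pKa3 = 12.38. Each pKa is the crossover between adjacent species; pH = 13.11 lies in the region where PO₄³⁻ predominates.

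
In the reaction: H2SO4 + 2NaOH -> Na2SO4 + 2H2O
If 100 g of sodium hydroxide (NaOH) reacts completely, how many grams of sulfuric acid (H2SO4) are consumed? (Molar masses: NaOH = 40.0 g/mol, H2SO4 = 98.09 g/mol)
Moles of NaOH = 100 g ÷ 40.0 g/mol = 2.5 mol
Mole ratio: 1 mol H2SO4 / 2 mol NaOH
Moles of H2SO4 = 2.5 × (1/2) = 1.25 mol
Mass of H2SO4 = 1.25 mol × 98.09 g/mol = 122.6 g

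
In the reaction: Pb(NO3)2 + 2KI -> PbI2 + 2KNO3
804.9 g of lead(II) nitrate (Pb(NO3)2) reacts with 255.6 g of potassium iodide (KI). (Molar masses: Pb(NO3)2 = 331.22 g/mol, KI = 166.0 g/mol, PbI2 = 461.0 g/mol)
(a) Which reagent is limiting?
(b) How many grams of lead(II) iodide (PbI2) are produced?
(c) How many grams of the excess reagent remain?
(a) KI, (b) 354.9 g, (c) 549.9 g

Moles of Pb(NO3)2 = 804.9 g ÷ 331.22 g/mol = 2.43011 mol
Moles of KI = 255.6 g ÷ 166.0 g/mol = 1.53976 mol
Moles ÷ coefficient: Pb(NO3)2: 2.43011/1 = 2.43, KI: 1.53976/2 = 0.7699
(a) KI has the smaller value, so KI is the limiting reagent.
(b) Moles of PbI2 = 1.53976 mol KI × (1/2) = 0.76988 mol; mass = 0.76988 mol × 461.0 g/mol = 354.9 g
(c) Pb(NO3)2 consumed = 1.53976 × (1/2) = 0.76988 mol; remaining = 2.43011 − 0.76988 = 1.66023 mol; mass = 1.66023 mol × 331.22 g/mol = 549.9 g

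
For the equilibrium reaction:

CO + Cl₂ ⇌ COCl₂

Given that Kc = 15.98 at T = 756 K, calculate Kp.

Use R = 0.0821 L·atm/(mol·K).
K_p = 0.2575

Δn = (moles gaseous products) − (moles gaseous reactants) = -1
T = 756 K; RT = 0.0821 × 756 = 62.0676
Kp = Kc·(RT)^Δn = 15.98 × (62.0676)^-1 = 15.98 × 0.0161115 = 0.2575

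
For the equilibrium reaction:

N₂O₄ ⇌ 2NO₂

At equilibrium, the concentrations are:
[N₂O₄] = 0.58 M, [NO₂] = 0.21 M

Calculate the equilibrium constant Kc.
K_c = 0.0760

Kc = ([NO₂]^2) / ([N₂O₄])
   = ((0.21)^2) / ((0.58))
   = 0.0441 / 0.58 = 0.0760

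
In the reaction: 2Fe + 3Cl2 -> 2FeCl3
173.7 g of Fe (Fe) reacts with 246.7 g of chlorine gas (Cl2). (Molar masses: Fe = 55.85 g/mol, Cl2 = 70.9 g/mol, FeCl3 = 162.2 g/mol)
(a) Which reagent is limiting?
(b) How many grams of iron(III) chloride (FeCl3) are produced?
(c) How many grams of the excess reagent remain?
(a) Cl2, (b) 376.3 g, (c) 44.14 g

Moles of Fe = 173.7 g ÷ 55.85 g/mol = 3.11012 mol
Moles of Cl2 = 246.7 g ÷ 70.9 g/mol = 3.47955 mol
Moles ÷ coefficient: Fe: 3.11012/2 = 1.555, Cl2: 3.47955/3 = 1.16
(a) Cl2 has the smaller value, so Cl2 is the limiting reagent.
(b) Moles of FeCl3 = 3.47955 mol Cl2 × (2/3) = 2.3197 mol; mass = 2.3197 mol × 162.2 g/mol = 376.3 g
(c) Fe consumed = 3.47955 × (2/3) = 2.3197 mol; remaining = 3.11012 − 2.3197 = 0.790417 mol; mass = 0.790417 mol × 55.85 g/mol = 44.14 g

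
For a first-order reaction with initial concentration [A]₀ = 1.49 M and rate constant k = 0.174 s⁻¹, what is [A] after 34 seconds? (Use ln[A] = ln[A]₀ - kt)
0.0040 M

ln[A] = ln[A]₀ - k·t = ln(1.49) - (0.174)·(34) = 0.3988 - 5.9160 = -5.5172
[A] = e^(-5.5172) = 0.0040 M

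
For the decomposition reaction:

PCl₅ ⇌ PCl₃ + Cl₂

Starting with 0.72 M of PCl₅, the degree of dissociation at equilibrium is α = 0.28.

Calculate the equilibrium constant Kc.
K_c = 0.0784

x = α·[A]₀ = 0.28 × 0.72 = 0.2016 M dissociated.
At eq: [PCl₅] = 0.72 − 0.2016 = 0.5184 M; [PCl₃] = [Cl₂] = x = 0.2016 M.
Kc = [PCl₃][Cl₂]/[PCl₅] = (0.2016)²/0.5184 = 0.0784.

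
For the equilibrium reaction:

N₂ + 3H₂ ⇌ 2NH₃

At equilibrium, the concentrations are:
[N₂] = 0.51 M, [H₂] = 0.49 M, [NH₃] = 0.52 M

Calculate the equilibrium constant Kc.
K_c = 4.5066

Kc = ([NH₃]^2) / ([N₂] × [H₂]^3)
   = ((0.52)^2) / ((0.51)·(0.49)^3)
   = 0.2704 / 0.060001 = 4.5066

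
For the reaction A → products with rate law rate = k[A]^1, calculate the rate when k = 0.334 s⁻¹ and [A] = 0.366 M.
0.1222 M/s

rate = k·[A]^1 = 0.334·(0.366)^1 = 0.334·0.366 = 0.1222 M/s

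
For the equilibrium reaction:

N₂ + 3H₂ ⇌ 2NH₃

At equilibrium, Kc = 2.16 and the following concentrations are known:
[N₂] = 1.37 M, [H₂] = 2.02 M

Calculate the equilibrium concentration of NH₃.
[NH₃] = 4.9387 M

Kc = ([NH₃]^2) / ([N₂] × [H₂]^3) = 2.16
[NH₃]^2 = Kc · (reactant terms)/(other product terms) = 2.16 · 11.292 / 1 = 24.391
[NH₃] = (24.391)^(1/2) = 4.9387 M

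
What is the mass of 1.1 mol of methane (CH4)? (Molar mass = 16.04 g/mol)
Mass = 1.1 mol × 16.04 g/mol = 17.64 g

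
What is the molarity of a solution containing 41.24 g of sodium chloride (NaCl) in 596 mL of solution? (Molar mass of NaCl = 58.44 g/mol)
Moles of NaCl = 41.24 g ÷ 58.44 g/mol = 0.705681 mol
Volume = 596 mL = 0.596 L
Molarity = 0.705681 mol ÷ 0.596 L = 1.184 M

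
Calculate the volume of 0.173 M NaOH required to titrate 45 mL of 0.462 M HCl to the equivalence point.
V_{base} = 120.2 mL

At equivalence: moles acid = moles base.
moles HCl = 0.462 M × 0.045 L = 0.02079 mol
V_NaOH = 0.02079 mol ÷ 0.173 M = 0.1202 L = 120.2 mL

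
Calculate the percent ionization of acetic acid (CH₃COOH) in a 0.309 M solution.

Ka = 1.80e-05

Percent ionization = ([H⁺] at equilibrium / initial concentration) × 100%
Percent ionization = 0.76%

Let x = [H⁺]. Ka = x²/(C - x) ⇒ x² + (1.80e-05)x - (1.80e-05)(0.309) = 0. x = 2.3494e-03. Percent = (2.3494e-03/0.309) × 100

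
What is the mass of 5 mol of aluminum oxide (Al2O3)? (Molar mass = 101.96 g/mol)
Mass = 5 mol × 101.96 g/mol = 509.8 g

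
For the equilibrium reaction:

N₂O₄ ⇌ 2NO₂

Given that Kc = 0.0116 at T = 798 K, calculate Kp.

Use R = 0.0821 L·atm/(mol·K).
K_p = 0.7600

Δn = (moles gaseous products) − (moles gaseous reactants) = 1
T = 798 K; RT = 0.0821 × 798 = 65.5158
Kp = Kc·(RT)^Δn = 0.0116 × (65.5158)^1 = 0.0116 × 65.5158 = 0.7600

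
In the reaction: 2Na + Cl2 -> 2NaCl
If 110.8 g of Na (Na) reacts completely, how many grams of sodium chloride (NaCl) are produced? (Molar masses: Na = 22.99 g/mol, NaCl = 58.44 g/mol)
Moles of Na = 110.8 g ÷ 22.99 g/mol = 4.81949 mol
Mole ratio: 2 mol NaCl / 2 mol Na
Moles of NaCl = 4.81949 × (2/2) = 4.81949 mol
Mass of NaCl = 4.81949 mol × 58.44 g/mol = 281.7 g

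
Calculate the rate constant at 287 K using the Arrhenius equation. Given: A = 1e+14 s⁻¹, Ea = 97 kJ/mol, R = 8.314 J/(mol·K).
2.21e-04 s⁻¹

k = A·exp(-Ea/(R·T)) = 1e+14·exp(-97000/(8.314·287)) = 1e+14·exp(-40.6518) = 1e+14·2.2138e-18 = 2.21e-04 s⁻¹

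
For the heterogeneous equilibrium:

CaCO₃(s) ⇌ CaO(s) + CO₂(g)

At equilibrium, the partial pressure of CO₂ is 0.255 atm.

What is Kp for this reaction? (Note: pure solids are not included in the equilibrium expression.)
K_p = 0.255

Solids (CaCO₃, CaO) have activity 1 and are excluded.
Kp = P(CO₂) = 0.255.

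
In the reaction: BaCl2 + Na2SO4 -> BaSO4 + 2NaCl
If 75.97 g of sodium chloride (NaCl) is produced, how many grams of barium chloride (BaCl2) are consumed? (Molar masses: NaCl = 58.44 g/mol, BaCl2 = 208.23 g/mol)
Moles of NaCl = 75.97 g ÷ 58.44 g/mol = 1.29997 mol
Mole ratio: 1 mol BaCl2 / 2 mol NaCl
Moles of BaCl2 = 1.29997 × (1/2) = 0.649983 mol
Mass of BaCl2 = 0.649983 mol × 208.23 g/mol = 135.3 g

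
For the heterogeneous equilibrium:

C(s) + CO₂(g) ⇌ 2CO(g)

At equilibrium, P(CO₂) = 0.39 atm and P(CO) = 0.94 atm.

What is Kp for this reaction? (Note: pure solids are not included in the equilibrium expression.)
K_p = 2.266

Solid C is excluded.
Kp = P(CO)²/P(CO₂) = (0.94)²/0.39 = 0.8836/0.39 = 2.266.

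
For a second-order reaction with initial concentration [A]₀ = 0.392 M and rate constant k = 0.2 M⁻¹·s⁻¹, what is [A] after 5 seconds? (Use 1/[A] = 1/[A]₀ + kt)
0.2816 M

1/[A] = 1/[A]₀ + k·t = 1/0.392 + (0.2)·(5) = 2.5510 + 1.0000 = 3.5510
[A] = 1/3.5510 = 0.2816 M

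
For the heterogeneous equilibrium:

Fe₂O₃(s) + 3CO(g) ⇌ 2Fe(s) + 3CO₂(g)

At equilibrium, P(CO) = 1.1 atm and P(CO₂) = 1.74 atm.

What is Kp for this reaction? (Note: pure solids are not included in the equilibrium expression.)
K_p = 3.958

Solids (Fe₂O₃, Fe) are excluded.
Kp = P(CO₂)³/P(CO)³ = (1.74)³/(1.1)³ = 5.268/1.331 = 3.958.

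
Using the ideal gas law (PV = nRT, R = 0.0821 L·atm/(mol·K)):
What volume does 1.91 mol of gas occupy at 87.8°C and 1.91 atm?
T = 87.8°C + 273.15 = 360.95 K
V = nRT/P = (1.91 × 0.0821 × 360.95) / 1.91
V = 29.63 L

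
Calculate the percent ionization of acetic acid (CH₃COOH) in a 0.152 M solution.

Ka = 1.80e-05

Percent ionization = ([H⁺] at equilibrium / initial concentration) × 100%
Percent ionization = 1.08%

Let x = [H⁺]. Ka = x²/(C - x) ⇒ x² + (1.80e-05)x - (1.80e-05)(0.152) = 0. x = 1.6451e-03. Percent = (1.6451e-03/0.152) × 100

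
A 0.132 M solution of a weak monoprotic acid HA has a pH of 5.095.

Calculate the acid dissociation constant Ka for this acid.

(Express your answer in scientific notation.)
K_a = 4.89e-10

[H⁺] = 10^(−pH) = 10^(−5.095) = 8.035e-06 M. For HA ⇌ H⁺ + A⁻, Ka = x²/(C − x) = (8.035e-06)²/(0.132 − 8.035e-06) = 4.89e-10.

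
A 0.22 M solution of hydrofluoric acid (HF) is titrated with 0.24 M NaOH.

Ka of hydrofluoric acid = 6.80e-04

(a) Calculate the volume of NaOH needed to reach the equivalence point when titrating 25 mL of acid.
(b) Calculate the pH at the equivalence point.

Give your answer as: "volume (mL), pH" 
V = 22.9 mL, pH = 8.11

(a) At equivalence: moles acid = moles base.
moles acid = 0.22 × 0.025 = 0.0055 mol; V_NaOH = 0.0055/0.24 = 0.02292 L = 22.9 mL.
(b) At equivalence, all acid → conjugate base A⁻ at [A⁻] = 0.0055/0.04792 = 0.1148 M.
Kb = Kw/Ka = 1.0e-14/6.80e-04 = 1.471e-11; [OH⁻] = √(Kb·[A⁻]) = 1.299e-06; pOH = 5.89; pH = 14 − pOH = 8.11.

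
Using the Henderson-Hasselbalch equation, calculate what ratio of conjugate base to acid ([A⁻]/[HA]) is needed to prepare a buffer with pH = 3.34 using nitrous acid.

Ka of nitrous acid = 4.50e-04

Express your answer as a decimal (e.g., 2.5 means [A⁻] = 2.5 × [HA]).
[A⁻]/[HA] = 0.984

pKa = −log(4.50e-04) = 3.3468. pH = pKa + log([A⁻]/[HA]). 3.34 = 3.3468 + log(ratio). log(ratio) = 3.34 − 3.3468 = -0.0068. ratio = 10^(-0.0068) = 0.984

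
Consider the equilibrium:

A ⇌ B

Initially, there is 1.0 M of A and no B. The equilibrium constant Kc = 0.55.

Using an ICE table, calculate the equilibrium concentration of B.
[B] = 0.355 M

ICE: [A] = 1.0 − x, [B] = x.
Kc = x/(1.0 − x) = 0.55 ⇒ x = 0.55·1.0/(1 + 0.55) = 0.55/1.55 = 0.3548.
[B] = x = 0.355 M.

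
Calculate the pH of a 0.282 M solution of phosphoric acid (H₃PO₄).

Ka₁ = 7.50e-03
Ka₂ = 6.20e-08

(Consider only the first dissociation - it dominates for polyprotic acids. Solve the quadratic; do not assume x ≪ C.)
pH = 1.37

x² + Ka₁·x − Ka₁·C = 0 with Ka₁ = 7.50e-03, C = 0.282.
x = (−Ka₁ + √(Ka₁² + 4·Ka₁·C))/2 = 4.2392e-02 M, so pH = 1.37.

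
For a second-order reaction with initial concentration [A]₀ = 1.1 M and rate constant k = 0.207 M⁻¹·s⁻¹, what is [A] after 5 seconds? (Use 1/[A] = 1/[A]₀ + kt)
0.5144 M

1/[A] = 1/[A]₀ + k·t = 1/1.1 + (0.207)·(5) = 0.9091 + 1.0350 = 1.9441
[A] = 1/1.9441 = 0.5144 M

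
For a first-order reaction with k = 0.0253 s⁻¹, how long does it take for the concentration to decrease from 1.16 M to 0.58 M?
27.40 s

From ln[A] = ln[A]₀ - k·t: t = ln([A]₀/[A])/k = ln(1.16/0.58)/0.0253 = ln(2.0000)/0.0253 = 0.6931/0.0253 = 27.40 s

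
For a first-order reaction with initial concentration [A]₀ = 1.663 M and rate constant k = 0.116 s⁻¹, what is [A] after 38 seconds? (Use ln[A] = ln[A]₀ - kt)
0.0203 M

ln[A] = ln[A]₀ - k·t = ln(1.663) - (0.116)·(38) = 0.5086 - 4.4080 = -3.8994
[A] = e^(-3.8994) = 0.0203 M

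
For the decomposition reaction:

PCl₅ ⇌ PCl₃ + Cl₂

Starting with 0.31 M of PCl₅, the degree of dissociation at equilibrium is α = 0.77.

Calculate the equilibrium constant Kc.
K_c = 0.7991

x = α·[A]₀ = 0.77 × 0.31 = 0.2387 M dissociated.
At eq: [PCl₅] = 0.31 − 0.2387 = 0.0713 M; [PCl₃] = [Cl₂] = x = 0.2387 M.
Kc = [PCl₃][Cl₂]/[PCl₅] = (0.2387)²/0.0713 = 0.7991.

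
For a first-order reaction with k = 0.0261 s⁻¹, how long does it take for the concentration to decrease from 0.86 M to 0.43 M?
26.56 s

From ln[A] = ln[A]₀ - k·t: t = ln([A]₀/[A])/k = ln(0.86/0.43)/0.0261 = ln(2.0000)/0.0261 = 0.6931/0.0261 = 26.56 s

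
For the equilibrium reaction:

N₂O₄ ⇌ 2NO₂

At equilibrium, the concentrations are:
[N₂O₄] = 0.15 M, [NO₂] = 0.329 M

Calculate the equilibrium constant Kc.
K_c = 0.7216

Kc = ([NO₂]^2) / ([N₂O₄])
   = ((0.329)^2) / ((0.15))
   = 0.10824 / 0.15 = 0.7216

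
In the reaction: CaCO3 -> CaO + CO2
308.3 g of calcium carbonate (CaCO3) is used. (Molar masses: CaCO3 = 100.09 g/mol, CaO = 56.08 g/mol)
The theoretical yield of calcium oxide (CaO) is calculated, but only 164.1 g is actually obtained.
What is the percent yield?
Moles of CaCO3 = 308.3 g ÷ 100.09 g/mol = 3.08023 mol
Mole ratio: 1 mol CaO / 1 mol CaCO3
Moles of CaO = 3.08023 × (1/1) = 3.08023 mol
Theoretical yield = 3.08023 mol × 56.08 g/mol = 172.74 g
Actual yield = 164.1 g
Percent yield = (164.1 / 172.74) × 100% = 95.0%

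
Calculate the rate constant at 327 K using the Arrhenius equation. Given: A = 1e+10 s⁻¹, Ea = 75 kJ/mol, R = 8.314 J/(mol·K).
1.05e-02 s⁻¹

k = A·exp(-Ea/(R·T)) = 1e+10·exp(-75000/(8.314·327)) = 1e+10·exp(-27.5869) = 1e+10·1.0451e-12 = 1.05e-02 s⁻¹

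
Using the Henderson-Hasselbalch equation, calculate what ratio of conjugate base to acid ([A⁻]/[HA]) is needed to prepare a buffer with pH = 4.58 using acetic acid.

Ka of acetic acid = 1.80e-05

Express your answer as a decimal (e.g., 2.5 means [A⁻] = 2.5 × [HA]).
[A⁻]/[HA] = 0.684

pKa = −log(1.80e-05) = 4.7447. pH = pKa + log([A⁻]/[HA]). 4.58 = 4.7447 + log(ratio). log(ratio) = 4.58 − 4.7447 = -0.1647. ratio = 10^(-0.1647) = 0.684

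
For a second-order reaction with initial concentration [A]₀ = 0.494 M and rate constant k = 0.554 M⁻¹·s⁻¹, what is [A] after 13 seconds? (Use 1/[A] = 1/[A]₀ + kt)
0.1084 M

1/[A] = 1/[A]₀ + k·t = 1/0.494 + (0.554)·(13) = 2.0243 + 7.2020 = 9.2263
[A] = 1/9.2263 = 0.1084 M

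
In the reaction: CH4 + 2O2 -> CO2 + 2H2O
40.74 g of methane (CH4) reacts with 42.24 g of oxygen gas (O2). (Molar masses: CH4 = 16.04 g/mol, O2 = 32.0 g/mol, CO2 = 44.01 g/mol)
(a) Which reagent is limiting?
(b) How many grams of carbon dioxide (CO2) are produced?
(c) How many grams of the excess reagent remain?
(a) O2, (b) 29.05 g, (c) 30.15 g

Moles of CH4 = 40.74 g ÷ 16.04 g/mol = 2.5399 mol
Moles of O2 = 42.24 g ÷ 32.0 g/mol = 1.32 mol
Moles ÷ coefficient: CH4: 2.5399/1 = 2.54, O2: 1.32/2 = 0.66
(a) O2 has the smaller value, so O2 is the limiting reagent.
(b) Moles of CO2 = 1.32 mol O2 × (1/2) = 0.66 mol; mass = 0.66 mol × 44.01 g/mol = 29.05 g
(c) CH4 consumed = 1.32 × (1/2) = 0.66 mol; remaining = 2.5399 − 0.66 = 1.8799 mol; mass = 1.8799 mol × 16.04 g/mol = 30.15 g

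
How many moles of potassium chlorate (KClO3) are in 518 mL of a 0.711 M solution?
Moles = Molarity × Volume (L)
Moles = 0.711 M × 0.518 L = 0.3683 mol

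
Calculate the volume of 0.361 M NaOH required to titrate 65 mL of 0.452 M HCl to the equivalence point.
V_{base} = 81.4 mL

At equivalence: moles acid = moles base.
moles HCl = 0.452 M × 0.065 L = 0.02938 mol
V_NaOH = 0.02938 mol ÷ 0.361 M = 0.08139 L = 81.4 mL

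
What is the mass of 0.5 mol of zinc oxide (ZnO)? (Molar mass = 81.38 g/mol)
Mass = 0.5 mol × 81.38 g/mol = 40.69 g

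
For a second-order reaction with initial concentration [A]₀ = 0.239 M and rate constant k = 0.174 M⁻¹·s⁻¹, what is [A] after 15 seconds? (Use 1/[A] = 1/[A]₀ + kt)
0.1472 M

1/[A] = 1/[A]₀ + k·t = 1/0.239 + (0.174)·(15) = 4.1841 + 2.6100 = 6.7941
[A] = 1/6.7941 = 0.1472 M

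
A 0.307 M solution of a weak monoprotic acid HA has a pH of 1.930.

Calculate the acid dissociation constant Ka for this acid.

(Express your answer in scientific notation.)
K_a = 4.68e-04

[H⁺] = 10^(−pH) = 10^(−1.930) = 1.175e-02 M. For HA ⇌ H⁺ + A⁻, Ka = x²/(C − x) = (1.175e-02)²/(0.307 − 1.175e-02) = 4.68e-04.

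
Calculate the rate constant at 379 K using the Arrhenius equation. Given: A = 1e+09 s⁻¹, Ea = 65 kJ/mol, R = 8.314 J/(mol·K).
1.10e+00 s⁻¹

k = A·exp(-Ea/(R·T)) = 1e+09·exp(-65000/(8.314·379)) = 1e+09·exp(-20.6283) = 1e+09·1.0996e-09 = 1.10e+00 s⁻¹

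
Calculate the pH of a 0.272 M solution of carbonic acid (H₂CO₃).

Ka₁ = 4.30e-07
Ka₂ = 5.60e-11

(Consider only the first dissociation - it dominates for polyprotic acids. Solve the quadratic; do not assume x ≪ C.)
pH = 3.47

x² + Ka₁·x − Ka₁·C = 0 with Ka₁ = 4.30e-07, C = 0.272.
x = (−Ka₁ + √(Ka₁² + 4·Ka₁·C))/2 = 3.4178e-04 M, so pH = 3.47.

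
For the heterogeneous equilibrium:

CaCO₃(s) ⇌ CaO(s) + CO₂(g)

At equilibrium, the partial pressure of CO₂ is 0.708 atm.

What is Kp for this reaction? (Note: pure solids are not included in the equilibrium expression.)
K_p = 0.708

Solids (CaCO₃, CaO) have activity 1 and are excluded.
Kp = P(CO₂) = 0.708.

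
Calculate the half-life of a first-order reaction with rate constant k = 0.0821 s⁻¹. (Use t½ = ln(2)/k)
8.44 s

t½ = ln(2)/k = 0.6931/0.0821 = 8.44 s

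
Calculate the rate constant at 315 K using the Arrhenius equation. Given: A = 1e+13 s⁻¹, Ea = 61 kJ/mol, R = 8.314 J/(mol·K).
7.66e+02 s⁻¹

k = A·exp(-Ea/(R·T)) = 1e+13·exp(-61000/(8.314·315)) = 1e+13·exp(-23.2921) = 1e+13·7.6622e-11 = 7.66e+02 s⁻¹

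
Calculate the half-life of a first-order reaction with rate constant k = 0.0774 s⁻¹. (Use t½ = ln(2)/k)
8.96 s

t½ = ln(2)/k = 0.6931/0.0774 = 8.96 s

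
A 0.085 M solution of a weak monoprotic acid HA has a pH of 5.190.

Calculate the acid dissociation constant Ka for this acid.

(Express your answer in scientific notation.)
K_a = 4.90e-10

[H⁺] = 10^(−pH) = 10^(−5.190) = 6.457e-06 M. For HA ⇌ H⁺ + A⁻, Ka = x²/(C − x) = (6.457e-06)²/(0.085 − 6.457e-06) = 4.90e-10.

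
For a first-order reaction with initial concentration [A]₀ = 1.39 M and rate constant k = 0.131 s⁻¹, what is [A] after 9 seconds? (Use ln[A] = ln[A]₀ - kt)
0.4275 M

ln[A] = ln[A]₀ - k·t = ln(1.39) - (0.131)·(9) = 0.3293 - 1.1790 = -0.8497
[A] = e^(-0.8497) = 0.4275 M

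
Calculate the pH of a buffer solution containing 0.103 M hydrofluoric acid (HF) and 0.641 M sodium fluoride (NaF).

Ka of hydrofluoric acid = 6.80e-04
pH = 3.96

pKa = -log(6.80e-04) = 3.17. pH = pKa + log([A⁻]/[HA]) = 3.17 + log(0.641/0.103)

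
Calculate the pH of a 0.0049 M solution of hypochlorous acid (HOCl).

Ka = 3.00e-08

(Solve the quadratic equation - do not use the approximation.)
pH = 4.92

x² + Ka×x - Ka×C = 0. Using quadratic formula: [H⁺] = 1.2109e-05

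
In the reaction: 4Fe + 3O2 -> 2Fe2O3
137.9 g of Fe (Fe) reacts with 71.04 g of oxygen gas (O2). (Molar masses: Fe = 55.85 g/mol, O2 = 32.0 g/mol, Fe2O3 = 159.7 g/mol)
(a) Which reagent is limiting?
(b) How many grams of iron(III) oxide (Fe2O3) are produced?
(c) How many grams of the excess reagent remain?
(a) Fe, (b) 197.2 g, (c) 11.78 g

Moles of Fe = 137.9 g ÷ 55.85 g/mol = 2.46911 mol
Moles of O2 = 71.04 g ÷ 32.0 g/mol = 2.22 mol
Moles ÷ coefficient: Fe: 2.46911/4 = 0.6173, O2: 2.22/3 = 0.74
(a) Fe has the smaller value, so Fe is the limiting reagent.
(b) Moles of Fe2O3 = 2.46911 mol Fe × (2/4) = 1.23456 mol; mass = 1.23456 mol × 159.7 g/mol = 197.2 g
(c) O2 consumed = 2.46911 × (3/4) = 1.85184 mol; remaining = 2.22 − 1.85184 = 0.368165 mol; mass = 0.368165 mol × 32.0 g/mol = 11.78 g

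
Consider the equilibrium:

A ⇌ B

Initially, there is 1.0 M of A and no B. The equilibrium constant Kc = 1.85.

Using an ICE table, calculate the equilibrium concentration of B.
[B] = 0.649 M

ICE: [A] = 1.0 − x, [B] = x.
Kc = x/(1.0 − x) = 1.85 ⇒ x = 1.85·1.0/(1 + 1.85) = 1.85/2.85 = 0.6491.
[B] = x = 0.649 M.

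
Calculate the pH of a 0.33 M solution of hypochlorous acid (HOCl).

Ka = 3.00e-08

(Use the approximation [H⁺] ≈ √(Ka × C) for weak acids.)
pH = 4.00

[H⁺] = √(Ka × C) = √(3.00e-08 × 0.33) = 9.9499e-05. pH = -log(9.9499e-05)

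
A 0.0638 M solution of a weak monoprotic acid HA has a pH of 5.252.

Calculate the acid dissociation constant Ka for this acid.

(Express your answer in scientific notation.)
K_a = 4.91e-10

[H⁺] = 10^(−pH) = 10^(−5.252) = 5.598e-06 M. For HA ⇌ H⁺ + A⁻, Ka = x²/(C − x) = (5.598e-06)²/(0.0638 − 5.598e-06) = 4.91e-10.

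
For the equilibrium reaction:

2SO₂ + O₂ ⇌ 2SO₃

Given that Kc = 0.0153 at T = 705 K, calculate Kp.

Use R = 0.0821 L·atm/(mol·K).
K_p = 2.64e-04

Δn = (moles gaseous products) − (moles gaseous reactants) = -1
T = 705 K; RT = 0.0821 × 705 = 57.8805
Kp = Kc·(RT)^Δn = 0.0153 × (57.8805)^-1 = 0.0153 × 0.017277 = 2.64e-04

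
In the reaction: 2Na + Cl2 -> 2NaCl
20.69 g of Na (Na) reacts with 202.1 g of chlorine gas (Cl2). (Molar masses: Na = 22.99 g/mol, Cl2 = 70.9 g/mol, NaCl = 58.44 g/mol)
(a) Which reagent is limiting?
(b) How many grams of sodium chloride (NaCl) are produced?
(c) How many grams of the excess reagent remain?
(a) Na, (b) 52.59 g, (c) 170.2 g

Moles of Na = 20.69 g ÷ 22.99 g/mol = 0.899957 mol
Moles of Cl2 = 202.1 g ÷ 70.9 g/mol = 2.85049 mol
Moles ÷ coefficient: Na: 0.899957/2 = 0.45, Cl2: 2.85049/1 = 2.85
(a) Na has the smaller value, so Na is the limiting reagent.
(b) Moles of NaCl = 0.899957 mol Na × (2/2) = 0.899957 mol; mass = 0.899957 mol × 58.44 g/mol = 52.59 g
(c) Cl2 consumed = 0.899957 × (1/2) = 0.449978 mol; remaining = 2.85049 − 0.449978 = 2.40052 mol; mass = 2.40052 mol × 70.9 g/mol = 170.2 g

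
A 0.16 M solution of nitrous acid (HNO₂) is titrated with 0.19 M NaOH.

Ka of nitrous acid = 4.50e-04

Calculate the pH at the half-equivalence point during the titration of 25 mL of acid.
pH = pKa = 3.35

At the half-equivalence point, [HA] = [A⁻], so by Henderson–Hasselbalch pH = pKa + log(1) = pKa.
pKa = −log(4.50e-04) = 3.35.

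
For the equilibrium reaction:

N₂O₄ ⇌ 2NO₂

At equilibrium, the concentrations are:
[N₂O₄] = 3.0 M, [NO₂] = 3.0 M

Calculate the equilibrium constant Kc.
K_c = 3.0000

Kc = ([NO₂]^2) / ([N₂O₄])
   = ((3.0)^2) / ((3.0))
   = 9 / 3 = 3.0000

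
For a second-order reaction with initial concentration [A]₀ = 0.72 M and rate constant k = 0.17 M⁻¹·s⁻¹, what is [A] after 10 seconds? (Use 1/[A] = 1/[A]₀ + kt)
0.3237 M

1/[A] = 1/[A]₀ + k·t = 1/0.72 + (0.17)·(10) = 1.3889 + 1.7000 = 3.0889
[A] = 1/3.0889 = 0.3237 M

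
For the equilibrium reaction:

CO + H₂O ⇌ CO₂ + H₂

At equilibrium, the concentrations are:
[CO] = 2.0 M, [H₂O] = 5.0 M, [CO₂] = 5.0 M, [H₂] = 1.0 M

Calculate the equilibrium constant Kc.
K_c = 0.5000

Kc = ([CO₂] × [H₂]) / ([CO] × [H₂O])
   = ((5.0)·(1.0)) / ((2.0)·(5.0))
   = 5 / 10 = 0.5000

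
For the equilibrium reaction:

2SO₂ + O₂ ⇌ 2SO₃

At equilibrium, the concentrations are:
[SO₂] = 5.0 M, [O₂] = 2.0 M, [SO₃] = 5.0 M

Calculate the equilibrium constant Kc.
K_c = 0.5000

Kc = ([SO₃]^2) / ([SO₂]^2 × [O₂])
   = ((5.0)^2) / ((5.0)^2·(2.0))
   = 25 / 50 = 0.5000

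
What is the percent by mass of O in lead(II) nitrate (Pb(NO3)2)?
Mass of O in formula = 16.0 × 6 = 96 g/mol
Molar mass = 331.22 g/mol
% O = (96/331.22) × 100% = 28.98%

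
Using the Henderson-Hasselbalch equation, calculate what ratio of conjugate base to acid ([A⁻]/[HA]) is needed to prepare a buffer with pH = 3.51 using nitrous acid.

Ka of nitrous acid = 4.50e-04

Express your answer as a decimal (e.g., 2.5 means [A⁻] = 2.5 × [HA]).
[A⁻]/[HA] = 1.456

pKa = −log(4.50e-04) = 3.3468. pH = pKa + log([A⁻]/[HA]). 3.51 = 3.3468 + log(ratio). log(ratio) = 3.51 − 3.3468 = 0.1632. ratio = 10^(0.1632) = 1.456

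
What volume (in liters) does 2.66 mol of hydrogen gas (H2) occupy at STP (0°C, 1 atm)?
At STP, 1 mol of gas occupies 22.4 L
Volume = 2.66 mol × 22.4 L/mol = 59.58 L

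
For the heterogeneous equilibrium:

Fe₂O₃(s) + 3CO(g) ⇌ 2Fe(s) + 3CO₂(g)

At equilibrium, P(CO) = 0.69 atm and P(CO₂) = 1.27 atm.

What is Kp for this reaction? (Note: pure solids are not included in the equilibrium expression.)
K_p = 6.235

Solids (Fe₂O₃, Fe) are excluded.
Kp = P(CO₂)³/P(CO)³ = (1.27)³/(0.69)³ = 2.048/0.3285 = 6.235.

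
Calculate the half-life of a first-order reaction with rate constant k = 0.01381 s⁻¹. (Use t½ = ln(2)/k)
50.19 s

t½ = ln(2)/k = 0.6931/0.01381 = 50.19 s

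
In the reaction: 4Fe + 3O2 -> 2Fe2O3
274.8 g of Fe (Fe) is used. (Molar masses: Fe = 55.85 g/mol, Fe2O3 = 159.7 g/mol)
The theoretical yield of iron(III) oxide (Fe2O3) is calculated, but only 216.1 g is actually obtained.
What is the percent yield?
Moles of Fe = 274.8 g ÷ 55.85 g/mol = 4.92032 mol
Mole ratio: 2 mol Fe2O3 / 4 mol Fe
Moles of Fe2O3 = 4.92032 × (2/4) = 2.46016 mol
Theoretical yield = 2.46016 mol × 159.7 g/mol = 392.89 g
Actual yield = 216.1 g
Percent yield = (216.1 / 392.89) × 100% = 55.0%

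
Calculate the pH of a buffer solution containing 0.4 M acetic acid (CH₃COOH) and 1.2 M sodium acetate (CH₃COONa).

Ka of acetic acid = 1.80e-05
pH = 5.22

pKa = -log(1.80e-05) = 4.74. pH = pKa + log([A⁻]/[HA]) = 4.74 + log(1.2/0.4)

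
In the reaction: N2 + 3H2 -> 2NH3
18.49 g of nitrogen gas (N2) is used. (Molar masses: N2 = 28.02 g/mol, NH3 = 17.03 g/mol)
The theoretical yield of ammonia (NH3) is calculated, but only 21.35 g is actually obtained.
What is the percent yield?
Moles of N2 = 18.49 g ÷ 28.02 g/mol = 0.659886 mol
Mole ratio: 2 mol NH3 / 1 mol N2
Moles of NH3 = 0.659886 × (2/1) = 1.31977 mol
Theoretical yield = 1.31977 mol × 17.03 g/mol = 22.476 g
Actual yield = 21.35 g
Percent yield = (21.35 / 22.476) × 100% = 95.0%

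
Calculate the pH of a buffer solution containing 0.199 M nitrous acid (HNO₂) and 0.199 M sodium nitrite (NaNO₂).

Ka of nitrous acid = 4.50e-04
pH = 3.35

pKa = -log(4.50e-04) = 3.35. pH = pKa + log([A⁻]/[HA]) = 3.35 + log(0.199/0.199)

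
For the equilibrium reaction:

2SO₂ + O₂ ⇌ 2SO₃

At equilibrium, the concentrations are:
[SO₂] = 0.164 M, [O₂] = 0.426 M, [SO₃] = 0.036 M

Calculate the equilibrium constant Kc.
K_c = 0.1131

Kc = ([SO₃]^2) / ([SO₂]^2 × [O₂])
   = ((0.036)^2) / ((0.164)^2·(0.426))
   = 0.001296 / 0.011458 = 0.1131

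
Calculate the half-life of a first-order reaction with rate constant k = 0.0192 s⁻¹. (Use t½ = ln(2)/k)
36.10 s

t½ = ln(2)/k = 0.6931/0.0192 = 36.10 s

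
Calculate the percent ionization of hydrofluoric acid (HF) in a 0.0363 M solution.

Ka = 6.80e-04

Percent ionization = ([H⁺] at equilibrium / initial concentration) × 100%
Percent ionization = 12.8%

Let x = [H⁺]. Ka = x²/(C - x) ⇒ x² + (6.80e-04)x - (6.80e-04)(0.0363) = 0. x = 4.6399e-03. Percent = (4.6399e-03/0.0363) × 100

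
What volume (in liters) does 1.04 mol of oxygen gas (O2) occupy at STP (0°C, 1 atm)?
At STP, 1 mol of gas occupies 22.4 L
Volume = 1.04 mol × 22.4 L/mol = 23.30 L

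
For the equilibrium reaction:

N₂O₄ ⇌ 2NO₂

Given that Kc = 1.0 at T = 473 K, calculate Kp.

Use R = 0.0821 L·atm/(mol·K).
K_p = 38.8333

Δn = (moles gaseous products) − (moles gaseous reactants) = 1
T = 473 K; RT = 0.0821 × 473 = 38.8333
Kp = Kc·(RT)^Δn = 1.0 × (38.8333)^1 = 1.0 × 38.8333 = 38.8333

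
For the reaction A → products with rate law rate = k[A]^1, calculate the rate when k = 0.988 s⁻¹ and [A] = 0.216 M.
0.2134 M/s

rate = k·[A]^1 = 0.988·(0.216)^1 = 0.988·0.216 = 0.2134 M/s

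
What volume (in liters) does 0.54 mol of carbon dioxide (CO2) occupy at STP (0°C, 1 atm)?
At STP, 1 mol of gas occupies 22.4 L
Volume = 0.54 mol × 22.4 L/mol = 12.10 L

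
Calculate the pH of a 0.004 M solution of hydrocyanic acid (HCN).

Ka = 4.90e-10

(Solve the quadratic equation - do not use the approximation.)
pH = 5.85

x² + Ka×x - Ka×C = 0. Using quadratic formula: [H⁺] = 1.3998e-06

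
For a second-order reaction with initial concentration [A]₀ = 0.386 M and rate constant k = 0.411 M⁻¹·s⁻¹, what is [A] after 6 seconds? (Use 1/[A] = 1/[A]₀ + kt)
0.1978 M

1/[A] = 1/[A]₀ + k·t = 1/0.386 + (0.411)·(6) = 2.5907 + 2.4660 = 5.0567
[A] = 1/5.0567 = 0.1978 M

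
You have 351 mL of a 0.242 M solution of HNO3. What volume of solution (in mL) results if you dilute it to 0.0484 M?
Using M₁V₁ = M₂V₂:
0.242 × 351 = 0.0484 × V₂
V₂ = (0.242 × 351) / 0.0484 = 1755 mL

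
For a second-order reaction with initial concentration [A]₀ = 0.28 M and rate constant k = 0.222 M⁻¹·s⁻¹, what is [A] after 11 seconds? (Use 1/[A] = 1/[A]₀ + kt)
0.1663 M

1/[A] = 1/[A]₀ + k·t = 1/0.28 + (0.222)·(11) = 3.5714 + 2.4420 = 6.0134
[A] = 1/6.0134 = 0.1663 M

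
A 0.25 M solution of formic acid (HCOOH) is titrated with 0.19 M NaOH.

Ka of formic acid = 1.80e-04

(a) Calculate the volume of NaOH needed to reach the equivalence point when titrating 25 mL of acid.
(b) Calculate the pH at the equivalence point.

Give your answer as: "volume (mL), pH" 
V = 32.9 mL, pH = 8.39

(a) At equivalence: moles acid = moles base.
moles acid = 0.25 × 0.025 = 0.00625 mol; V_NaOH = 0.00625/0.19 = 0.03289 L = 32.9 mL.
(b) At equivalence, all acid → conjugate base A⁻ at [A⁻] = 0.00625/0.05789 = 0.108 M.
Kb = Kw/Ka = 1.0e-14/1.80e-04 = 5.556e-11; [OH⁻] = √(Kb·[A⁻]) = 2.449e-06; pOH = 5.61; pH = 14 − pOH = 8.39.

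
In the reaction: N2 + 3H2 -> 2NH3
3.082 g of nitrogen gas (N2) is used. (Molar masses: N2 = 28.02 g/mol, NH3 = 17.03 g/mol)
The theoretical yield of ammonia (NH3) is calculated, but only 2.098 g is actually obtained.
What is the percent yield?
Moles of N2 = 3.082 g ÷ 28.02 g/mol = 0.109993 mol
Mole ratio: 2 mol NH3 / 1 mol N2
Moles of NH3 = 0.109993 × (2/1) = 0.219986 mol
Theoretical yield = 0.219986 mol × 17.03 g/mol = 3.7464 g
Actual yield = 2.098 g
Percent yield = (2.098 / 3.7464) × 100% = 56.0%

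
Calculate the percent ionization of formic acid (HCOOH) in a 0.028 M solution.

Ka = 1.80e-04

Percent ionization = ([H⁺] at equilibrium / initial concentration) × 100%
Percent ionization = 7.7%

Let x = [H⁺]. Ka = x²/(C - x) ⇒ x² + (1.80e-04)x - (1.80e-04)(0.028) = 0. x = 2.1568e-03. Percent = (2.1568e-03/0.028) × 100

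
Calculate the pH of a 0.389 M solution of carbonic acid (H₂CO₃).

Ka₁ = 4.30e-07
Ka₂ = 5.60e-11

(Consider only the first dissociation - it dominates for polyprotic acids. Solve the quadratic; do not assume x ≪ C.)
pH = 3.39

x² + Ka₁·x − Ka₁·C = 0 with Ka₁ = 4.30e-07, C = 0.389.
x = (−Ka₁ + √(Ka₁² + 4·Ka₁·C))/2 = 4.0877e-04 M, so pH = 3.39.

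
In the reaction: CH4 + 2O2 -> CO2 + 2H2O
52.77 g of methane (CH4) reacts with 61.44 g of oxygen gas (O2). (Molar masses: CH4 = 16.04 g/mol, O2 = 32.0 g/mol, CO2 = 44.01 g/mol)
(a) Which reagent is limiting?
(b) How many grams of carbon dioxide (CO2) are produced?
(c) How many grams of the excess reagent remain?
(a) O2, (b) 42.25 g, (c) 37.37 g

Moles of CH4 = 52.77 g ÷ 16.04 g/mol = 3.2899 mol
Moles of O2 = 61.44 g ÷ 32.0 g/mol = 1.92 mol
Moles ÷ coefficient: CH4: 3.2899/1 = 3.29, O2: 1.92/2 = 0.96
(a) O2 has the smaller value, so O2 is the limiting reagent.
(b) Moles of CO2 = 1.92 mol O2 × (1/2) = 0.96 mol; mass = 0.96 mol × 44.01 g/mol = 42.25 g
(c) CH4 consumed = 1.92 × (1/2) = 0.96 mol; remaining = 3.2899 − 0.96 = 2.3299 mol; mass = 2.3299 mol × 16.04 g/mol = 37.37 g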